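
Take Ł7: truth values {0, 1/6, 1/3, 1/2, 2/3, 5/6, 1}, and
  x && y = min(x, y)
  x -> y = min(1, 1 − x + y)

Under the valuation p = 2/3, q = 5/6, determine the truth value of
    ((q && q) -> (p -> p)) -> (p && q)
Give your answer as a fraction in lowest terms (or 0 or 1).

q && q = 5/6 && 5/6 = 5/6
p -> p = 2/3 -> 2/3 = 1
(q && q) -> (p -> p) = 5/6 -> 1 = 1
p && q = 2/3 && 5/6 = 2/3
((q && q) -> (p -> p)) -> (p && q) = 1 -> 2/3 = 2/3

2/3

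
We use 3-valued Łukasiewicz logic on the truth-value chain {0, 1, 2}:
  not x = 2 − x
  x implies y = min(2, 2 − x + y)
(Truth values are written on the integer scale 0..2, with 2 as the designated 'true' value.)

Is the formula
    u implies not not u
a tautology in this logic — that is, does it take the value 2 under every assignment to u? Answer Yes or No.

u = 0 ↦ 2
u = 1 ↦ 2
u = 2 ↦ 2
Every assignment gives a value ≥ 2.

Yes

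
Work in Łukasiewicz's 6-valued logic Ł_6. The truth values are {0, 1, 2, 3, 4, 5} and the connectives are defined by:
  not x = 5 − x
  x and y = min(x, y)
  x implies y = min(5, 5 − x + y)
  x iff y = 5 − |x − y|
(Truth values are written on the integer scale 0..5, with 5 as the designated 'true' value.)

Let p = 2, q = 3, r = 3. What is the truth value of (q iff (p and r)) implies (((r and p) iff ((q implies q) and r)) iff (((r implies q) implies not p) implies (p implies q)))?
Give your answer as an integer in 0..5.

p and r = 2 and 3 = 2
q iff (p and r) = 3 iff 2 = 4
r and p = 3 and 2 = 2
q implies q = 3 implies 3 = 5
(q implies q) and r = 5 and 3 = 3
(r and p) iff ((q implies q) and r) = 2 iff 3 = 4
r implies q = 3 implies 3 = 5
not p = not 2 = 3
(r implies q) implies not p = 5 implies 3 = 3
p implies q = 2 implies 3 = 5
((r implies q) implies not p) implies (p implies q) = 3 implies 5 = 5
((r and p) iff ((q implies q) and r)) iff (((r implies q) implies not p) implies (p implies q)) = 4 iff 5 = 4
(q iff (p and r)) implies (((r and p) iff ((q implies q) and r)) iff (((r implies q) implies not p) implies (p implies q))) = 4 implies 4 = 5

5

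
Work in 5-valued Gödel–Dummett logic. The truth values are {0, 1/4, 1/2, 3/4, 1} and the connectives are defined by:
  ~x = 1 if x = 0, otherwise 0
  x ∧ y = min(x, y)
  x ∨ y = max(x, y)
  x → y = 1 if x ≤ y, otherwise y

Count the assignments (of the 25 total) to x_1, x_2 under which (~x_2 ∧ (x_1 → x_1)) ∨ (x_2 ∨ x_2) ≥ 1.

value 1: 10 assignments (counts)
value 3/4: 5 assignments
value 1/2: 5 assignments
value 1/4: 5 assignments
So 10 of the 25 assignments meet the threshold.

10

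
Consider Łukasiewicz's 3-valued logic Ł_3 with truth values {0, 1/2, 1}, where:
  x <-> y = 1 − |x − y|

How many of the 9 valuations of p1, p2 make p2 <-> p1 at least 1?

3

p1 = 0, p2 = 0 ↦ 1  ≥
p1 = 0, p2 = 1/2 ↦ 1/2  <
p1 = 0, p2 = 1 ↦ 0  <
p1 = 1/2, p2 = 0 ↦ 1/2  <
p1 = 1/2, p2 = 1/2 ↦ 1  ≥
p1 = 1/2, p2 = 1 ↦ 1/2  <
p1 = 1, p2 = 0 ↦ 0  <
p1 = 1, p2 = 1/2 ↦ 1/2  <
p1 = 1, p2 = 1 ↦ 1  ≥
So 3 of the 9 assignments meet the threshold.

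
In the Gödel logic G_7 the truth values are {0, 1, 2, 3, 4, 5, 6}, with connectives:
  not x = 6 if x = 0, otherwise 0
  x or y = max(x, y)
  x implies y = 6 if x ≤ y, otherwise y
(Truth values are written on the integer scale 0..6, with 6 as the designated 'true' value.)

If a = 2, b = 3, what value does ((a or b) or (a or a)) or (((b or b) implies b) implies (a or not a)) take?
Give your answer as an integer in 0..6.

3

a or b = 2 or 3 = 3
a or a = 2 or 2 = 2
(a or b) or (a or a) = 3 or 2 = 3
b or b = 3 or 3 = 3
(b or b) implies b = 3 implies 3 = 6
not a = not 2 = 0
a or not a = 2 or 0 = 2
((b or b) implies b) implies (a or not a) = 6 implies 2 = 2
((a or b) or (a or a)) or (((b or b) implies b) implies (a or not a)) = 3 or 2 = 3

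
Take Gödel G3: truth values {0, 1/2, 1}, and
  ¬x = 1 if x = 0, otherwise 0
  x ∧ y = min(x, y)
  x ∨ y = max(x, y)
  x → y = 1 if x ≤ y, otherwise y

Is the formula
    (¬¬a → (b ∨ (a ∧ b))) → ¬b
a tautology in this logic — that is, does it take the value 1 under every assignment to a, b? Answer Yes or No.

No

Counterexample: take a = 0, b = 1/2.
¬a = ¬0 = 1
¬¬a = ¬1 = 0
a ∧ b = 0 ∧ 1/2 = 0
b ∨ (a ∧ b) = 1/2 ∨ 0 = 1/2
¬¬a → (b ∨ (a ∧ b)) = 0 → 1/2 = 1
¬b = ¬1/2 = 0
(¬¬a → (b ∨ (a ∧ b))) → ¬b = 1 → 0 = 0
This gives 0 ≠ 1.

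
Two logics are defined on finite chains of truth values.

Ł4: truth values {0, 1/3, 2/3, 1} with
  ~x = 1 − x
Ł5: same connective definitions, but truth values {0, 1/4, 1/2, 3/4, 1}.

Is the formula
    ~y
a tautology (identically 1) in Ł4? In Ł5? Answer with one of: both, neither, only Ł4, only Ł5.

In Ł4: at y = 1/3 the value is 2/3 — not a tautology.
In Ł5: at y = 1/4 the value is 3/4 — not a tautology.

neither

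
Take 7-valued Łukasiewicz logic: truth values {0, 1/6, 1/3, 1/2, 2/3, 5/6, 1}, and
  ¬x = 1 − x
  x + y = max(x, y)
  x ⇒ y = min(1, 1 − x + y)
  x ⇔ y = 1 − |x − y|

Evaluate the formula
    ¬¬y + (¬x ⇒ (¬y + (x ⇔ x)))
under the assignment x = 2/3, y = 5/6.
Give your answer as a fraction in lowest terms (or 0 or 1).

1

¬y = ¬5/6 = 1/6
¬¬y = ¬1/6 = 5/6
¬x = ¬2/3 = 1/3
¬y = ¬5/6 = 1/6
x ⇔ x = 2/3 ⇔ 2/3 = 1
¬y + (x ⇔ x) = 1/6 + 1 = 1
¬x ⇒ (¬y + (x ⇔ x)) = 1/3 ⇒ 1 = 1
¬¬y + (¬x ⇒ (¬y + (x ⇔ x))) = 5/6 + 1 = 1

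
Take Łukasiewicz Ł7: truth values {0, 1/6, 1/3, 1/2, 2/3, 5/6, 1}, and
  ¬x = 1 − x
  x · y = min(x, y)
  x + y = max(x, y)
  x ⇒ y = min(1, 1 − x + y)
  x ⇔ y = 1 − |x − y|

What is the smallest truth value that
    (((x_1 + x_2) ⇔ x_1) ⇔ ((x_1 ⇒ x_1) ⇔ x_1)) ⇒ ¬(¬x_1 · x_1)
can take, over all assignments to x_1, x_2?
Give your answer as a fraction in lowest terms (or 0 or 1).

1/2

Take x_1 = 1/2, x_2 = 1:
x_1 + x_2 = 1/2 + 1 = 1
(x_1 + x_2) ⇔ x_1 = 1 ⇔ 1/2 = 1/2
x_1 ⇒ x_1 = 1/2 ⇒ 1/2 = 1
(x_1 ⇒ x_1) ⇔ x_1 = 1 ⇔ 1/2 = 1/2
((x_1 + x_2) ⇔ x_1) ⇔ ((x_1 ⇒ x_1) ⇔ x_1) = 1/2 ⇔ 1/2 = 1
¬x_1 = ¬1/2 = 1/2
¬x_1 · x_1 = 1/2 · 1/2 = 1/2
¬(¬x_1 · x_1) = ¬1/2 = 1/2
(((x_1 + x_2) ⇔ x_1) ⇔ ((x_1 ⇒ x_1) ⇔ x_1)) ⇒ ¬(¬x_1 · x_1) = 1 ⇒ 1/2 = 1/2
No assignment yields a value below 1/2, so this is the minimum.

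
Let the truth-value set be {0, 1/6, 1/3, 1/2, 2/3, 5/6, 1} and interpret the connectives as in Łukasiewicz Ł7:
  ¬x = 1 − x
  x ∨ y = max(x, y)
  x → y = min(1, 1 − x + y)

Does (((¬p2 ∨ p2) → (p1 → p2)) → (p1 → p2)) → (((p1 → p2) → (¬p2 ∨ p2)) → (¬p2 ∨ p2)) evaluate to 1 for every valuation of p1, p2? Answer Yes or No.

At p1 = 2/3, p2 = 1/6, for instance:
¬p2 = ¬1/6 = 5/6
¬p2 ∨ p2 = 5/6 ∨ 1/6 = 5/6
p1 → p2 = 2/3 → 1/6 = 1/2
(¬p2 ∨ p2) → (p1 → p2) = 5/6 → 1/2 = 2/3
((¬p2 ∨ p2) → (p1 → p2)) → (p1 → p2) = 2/3 → 1/2 = 5/6
(p1 → p2) → (¬p2 ∨ p2) = 1/2 → 5/6 = 1
((p1 → p2) → (¬p2 ∨ p2)) → (¬p2 ∨ p2) = 1 → 5/6 = 5/6
(((¬p2 ∨ p2) → (p1 → p2)) → (p1 → p2)) → (((p1 → p2) → (¬p2 ∨ p2)) → (¬p2 ∨ p2)) = 5/6 → 5/6 = 1
and checking the remaining 48 assignments likewise gives ≥ 1 in every case.

Yes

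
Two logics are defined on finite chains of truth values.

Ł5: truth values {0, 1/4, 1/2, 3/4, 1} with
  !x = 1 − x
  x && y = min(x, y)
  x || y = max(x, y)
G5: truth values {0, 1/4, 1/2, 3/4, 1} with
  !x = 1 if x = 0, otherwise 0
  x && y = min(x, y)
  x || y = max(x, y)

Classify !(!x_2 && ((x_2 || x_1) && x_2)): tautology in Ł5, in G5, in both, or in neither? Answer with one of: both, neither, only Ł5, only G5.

In Ł5: at x_1 = 0, x_2 = 1/4 the value is 3/4 — not a tautology.
In G5: every assignment gives 1 — tautology.

only G5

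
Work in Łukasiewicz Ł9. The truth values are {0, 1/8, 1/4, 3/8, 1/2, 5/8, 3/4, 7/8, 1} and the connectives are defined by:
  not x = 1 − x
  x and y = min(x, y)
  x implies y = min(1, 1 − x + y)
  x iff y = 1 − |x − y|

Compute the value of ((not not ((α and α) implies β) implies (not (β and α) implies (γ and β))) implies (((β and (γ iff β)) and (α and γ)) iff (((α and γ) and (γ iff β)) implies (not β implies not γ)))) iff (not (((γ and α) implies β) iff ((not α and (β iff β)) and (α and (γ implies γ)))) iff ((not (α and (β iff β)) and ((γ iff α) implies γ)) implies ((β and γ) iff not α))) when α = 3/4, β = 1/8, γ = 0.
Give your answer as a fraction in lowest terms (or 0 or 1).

1/2

α and α = 3/4 and 3/4 = 3/4
(α and α) implies β = 3/4 implies 1/8 = 3/8
not ((α and α) implies β) = not 3/8 = 5/8
not not ((α and α) implies β) = not 5/8 = 3/8
β and α = 1/8 and 3/4 = 1/8
not (β and α) = not 1/8 = 7/8
γ and β = 0 and 1/8 = 0
not (β and α) implies (γ and β) = 7/8 implies 0 = 1/8
not not ((α and α) implies β) implies (not (β and α) implies (γ and β)) = 3/8 implies 1/8 = 3/4
γ iff β = 0 iff 1/8 = 7/8
β and (γ iff β) = 1/8 and 7/8 = 1/8
α and γ = 3/4 and 0 = 0
(β and (γ iff β)) and (α and γ) = 1/8 and 0 = 0
α and γ = 3/4 and 0 = 0
γ iff β = 0 iff 1/8 = 7/8
(α and γ) and (γ iff β) = 0 and 7/8 = 0
not β = not 1/8 = 7/8
not γ = not 0 = 1
not β implies not γ = 7/8 implies 1 = 1
((α and γ) and (γ iff β)) implies (not β implies not γ) = 0 implies 1 = 1
((β and (γ iff β)) and (α and γ)) iff (((α and γ) and (γ iff β)) implies (not β implies not γ)) = 0 iff 1 = 0
(not not ((α and α) implies β) implies (not (β and α) implies (γ and β))) implies (((β and (γ iff β)) and (α and γ)) iff (((α and γ) and (γ iff β)) implies (not β implies not γ))) = 3/4 implies 0 = 1/4
γ and α = 0 and 3/4 = 0
(γ and α) implies β = 0 implies 1/8 = 1
not α = not 3/4 = 1/4
β iff β = 1/8 iff 1/8 = 1
not α and (β iff β) = 1/4 and 1 = 1/4
γ implies γ = 0 implies 0 = 1
α and (γ implies γ) = 3/4 and 1 = 3/4
(not α and (β iff β)) and (α and (γ implies γ)) = 1/4 and 3/4 = 1/4
((γ and α) implies β) iff ((not α and (β iff β)) and (α and (γ implies γ))) = 1 iff 1/4 = 1/4
not (((γ and α) implies β) iff ((not α and (β iff β)) and (α and (γ implies γ)))) = not 1/4 = 3/4
β iff β = 1/8 iff 1/8 = 1
α and (β iff β) = 3/4 and 1 = 3/4
not (α and (β iff β)) = not 3/4 = 1/4
γ iff α = 0 iff 3/4 = 1/4
(γ iff α) implies γ = 1/4 implies 0 = 3/4
not (α and (β iff β)) and ((γ iff α) implies γ) = 1/4 and 3/4 = 1/4
β and γ = 1/8 and 0 = 0
not α = not 3/4 = 1/4
(β and γ) iff not α = 0 iff 1/4 = 3/4
(not (α and (β iff β)) and ((γ iff α) implies γ)) implies ((β and γ) iff not α) = 1/4 implies 3/4 = 1
not (((γ and α) implies β) iff ((not α and (β iff β)) and (α and (γ implies γ)))) iff ((not (α and (β iff β)) and ((γ iff α) implies γ)) implies ((β and γ) iff not α)) = 3/4 iff 1 = 3/4
((not not ((α and α) implies β) implies (not (β and α) implies (γ and β))) implies (((β and (γ iff β)) and (α and γ)) iff (((α and γ) and (γ iff β)) implies (not β implies not γ)))) iff (not (((γ and α) implies β) iff ((not α and (β iff β)) and (α and (γ implies γ)))) iff ((not (α and (β iff β)) and ((γ iff α) implies γ)) implies ((β and γ) iff not α))) = 1/4 iff 3/4 = 1/2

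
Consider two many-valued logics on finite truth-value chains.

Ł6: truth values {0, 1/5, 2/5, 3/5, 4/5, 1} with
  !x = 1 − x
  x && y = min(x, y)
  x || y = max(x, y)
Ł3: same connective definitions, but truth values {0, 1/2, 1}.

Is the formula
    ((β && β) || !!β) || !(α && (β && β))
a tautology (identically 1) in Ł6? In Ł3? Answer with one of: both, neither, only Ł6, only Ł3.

In Ł6: at α = 1/5, β = 1/5 the value is 4/5 — not a tautology.
In Ł3: at α = 1/2, β = 1/2 the value is 1/2 — not a tautology.

neither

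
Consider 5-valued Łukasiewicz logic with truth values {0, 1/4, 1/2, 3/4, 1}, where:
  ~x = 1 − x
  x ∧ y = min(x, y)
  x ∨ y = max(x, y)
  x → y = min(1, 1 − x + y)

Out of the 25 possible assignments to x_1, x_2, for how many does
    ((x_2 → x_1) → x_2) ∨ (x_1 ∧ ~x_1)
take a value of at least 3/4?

value 1: 9 assignments (counts)
value 3/4: 3 assignments (counts)
value 1/2: 6 assignments
value 1/4: 5 assignments
value 0: 2 assignments
So 12 of the 25 assignments meet the threshold.

12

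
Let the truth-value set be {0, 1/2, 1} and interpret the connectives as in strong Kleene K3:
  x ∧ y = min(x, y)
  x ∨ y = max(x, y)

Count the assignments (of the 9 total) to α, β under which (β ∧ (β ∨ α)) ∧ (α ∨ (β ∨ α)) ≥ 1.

3

α = 0, β = 0 ↦ 0  <
α = 0, β = 1/2 ↦ 1/2  <
α = 0, β = 1 ↦ 1  ≥
α = 1/2, β = 0 ↦ 0  <
α = 1/2, β = 1/2 ↦ 1/2  <
α = 1/2, β = 1 ↦ 1  ≥
α = 1, β = 0 ↦ 0  <
α = 1, β = 1/2 ↦ 1/2  <
α = 1, β = 1 ↦ 1  ≥
So 3 of the 9 assignments meet the threshold.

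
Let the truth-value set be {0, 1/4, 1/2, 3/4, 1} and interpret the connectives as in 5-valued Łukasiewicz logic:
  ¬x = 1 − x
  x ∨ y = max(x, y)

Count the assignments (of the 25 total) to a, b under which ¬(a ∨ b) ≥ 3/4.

value 1: 1 assignment (counts)
value 3/4: 3 assignments (counts)
value 1/2: 5 assignments
value 1/4: 7 assignments
value 0: 9 assignments
So 4 of the 25 assignments meet the threshold.

4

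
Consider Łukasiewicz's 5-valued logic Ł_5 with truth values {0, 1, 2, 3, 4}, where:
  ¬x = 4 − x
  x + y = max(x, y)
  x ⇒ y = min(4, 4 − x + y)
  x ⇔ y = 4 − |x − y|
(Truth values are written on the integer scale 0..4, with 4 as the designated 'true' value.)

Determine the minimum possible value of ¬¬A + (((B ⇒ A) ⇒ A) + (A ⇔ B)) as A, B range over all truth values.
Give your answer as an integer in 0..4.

Take A = 0, B = 2:
¬A = ¬0 = 4
¬¬A = ¬4 = 0
B ⇒ A = 2 ⇒ 0 = 2
(B ⇒ A) ⇒ A = 2 ⇒ 0 = 2
A ⇔ B = 0 ⇔ 2 = 2
((B ⇒ A) ⇒ A) + (A ⇔ B) = 2 + 2 = 2
¬¬A + (((B ⇒ A) ⇒ A) + (A ⇔ B)) = 0 + 2 = 2
No assignment yields a value below 2, so this is the minimum.

2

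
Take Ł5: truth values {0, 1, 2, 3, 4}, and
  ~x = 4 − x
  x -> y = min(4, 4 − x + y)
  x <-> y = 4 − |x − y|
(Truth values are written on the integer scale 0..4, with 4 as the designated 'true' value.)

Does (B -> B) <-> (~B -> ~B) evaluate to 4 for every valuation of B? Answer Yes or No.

B = 0 ↦ 4
B = 1 ↦ 4
B = 2 ↦ 4
B = 3 ↦ 4
B = 4 ↦ 4
Every assignment gives a value ≥ 4.

Yes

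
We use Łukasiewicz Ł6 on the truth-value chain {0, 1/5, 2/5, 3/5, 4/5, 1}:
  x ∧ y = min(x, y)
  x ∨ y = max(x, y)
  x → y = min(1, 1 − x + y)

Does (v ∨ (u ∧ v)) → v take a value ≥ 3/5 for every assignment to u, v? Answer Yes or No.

Yes

At u = 4/5, v = 0, for instance:
u ∧ v = 4/5 ∧ 0 = 0
v ∨ (u ∧ v) = 0 ∨ 0 = 0
(v ∨ (u ∧ v)) → v = 0 → 0 = 1
and checking the remaining 35 assignments likewise gives ≥ 3/5 in every case.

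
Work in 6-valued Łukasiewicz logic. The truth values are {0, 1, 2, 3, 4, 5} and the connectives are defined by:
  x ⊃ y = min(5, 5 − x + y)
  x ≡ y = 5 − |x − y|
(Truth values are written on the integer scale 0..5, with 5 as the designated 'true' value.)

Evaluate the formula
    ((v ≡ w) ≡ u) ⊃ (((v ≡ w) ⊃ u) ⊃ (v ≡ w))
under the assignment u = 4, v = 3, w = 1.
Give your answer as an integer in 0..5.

4

v ≡ w = 3 ≡ 1 = 3
(v ≡ w) ≡ u = 3 ≡ 4 = 4
v ≡ w = 3 ≡ 1 = 3
(v ≡ w) ⊃ u = 3 ⊃ 4 = 5
v ≡ w = 3 ≡ 1 = 3
((v ≡ w) ⊃ u) ⊃ (v ≡ w) = 5 ⊃ 3 = 3
((v ≡ w) ≡ u) ⊃ (((v ≡ w) ⊃ u) ⊃ (v ≡ w)) = 4 ⊃ 3 = 4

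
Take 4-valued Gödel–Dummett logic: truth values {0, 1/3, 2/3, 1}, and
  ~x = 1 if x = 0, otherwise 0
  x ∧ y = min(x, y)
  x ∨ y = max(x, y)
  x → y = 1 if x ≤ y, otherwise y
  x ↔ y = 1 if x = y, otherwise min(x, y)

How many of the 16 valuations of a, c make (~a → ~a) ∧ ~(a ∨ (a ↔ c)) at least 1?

a = 0, c = 0 ↦ 0  <
a = 0, c = 1/3 ↦ 1  ≥
a = 0, c = 2/3 ↦ 1  ≥
a = 0, c = 1 ↦ 1  ≥
a = 1/3, c = 0 ↦ 0  <
a = 1/3, c = 1/3 ↦ 0  <
a = 1/3, c = 2/3 ↦ 0  <
a = 1/3, c = 1 ↦ 0  <
a = 2/3, c = 0 ↦ 0  <
a = 2/3, c = 1/3 ↦ 0  <
a = 2/3, c = 2/3 ↦ 0  <
a = 2/3, c = 1 ↦ 0  <
a = 1, c = 0 ↦ 0  <
a = 1, c = 1/3 ↦ 0  <
a = 1, c = 2/3 ↦ 0  <
a = 1, c = 1 ↦ 0  <
So 3 of the 16 assignments meet the threshold.

3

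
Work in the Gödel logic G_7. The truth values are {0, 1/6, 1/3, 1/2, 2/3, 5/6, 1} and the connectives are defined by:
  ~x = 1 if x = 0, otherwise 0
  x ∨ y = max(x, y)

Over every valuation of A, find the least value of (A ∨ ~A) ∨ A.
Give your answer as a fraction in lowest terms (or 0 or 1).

1/6

Take A = 1/6:
~A = ~1/6 = 0
A ∨ ~A = 1/6 ∨ 0 = 1/6
(A ∨ ~A) ∨ A = 1/6 ∨ 1/6 = 1/6
No assignment yields a value below 1/6, so this is the minimum.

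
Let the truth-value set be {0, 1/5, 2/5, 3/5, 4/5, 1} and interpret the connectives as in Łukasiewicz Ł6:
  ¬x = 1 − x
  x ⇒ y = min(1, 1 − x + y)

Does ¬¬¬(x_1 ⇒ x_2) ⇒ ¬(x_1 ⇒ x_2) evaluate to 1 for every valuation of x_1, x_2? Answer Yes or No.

At x_1 = 3/5, x_2 = 4/5, for instance:
x_1 ⇒ x_2 = 3/5 ⇒ 4/5 = 1
¬(x_1 ⇒ x_2) = ¬1 = 0
¬¬(x_1 ⇒ x_2) = ¬0 = 1
¬¬¬(x_1 ⇒ x_2) = ¬1 = 0
¬¬¬(x_1 ⇒ x_2) ⇒ ¬(x_1 ⇒ x_2) = 0 ⇒ 0 = 1
and checking the remaining 35 assignments likewise gives ≥ 1 in every case.

Yes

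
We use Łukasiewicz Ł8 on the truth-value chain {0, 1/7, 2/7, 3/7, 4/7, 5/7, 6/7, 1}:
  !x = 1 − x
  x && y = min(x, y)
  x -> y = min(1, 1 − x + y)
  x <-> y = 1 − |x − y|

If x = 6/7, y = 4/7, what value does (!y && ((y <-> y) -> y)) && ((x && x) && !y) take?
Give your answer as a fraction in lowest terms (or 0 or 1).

3/7

!y = !4/7 = 3/7
y <-> y = 4/7 <-> 4/7 = 1
(y <-> y) -> y = 1 -> 4/7 = 4/7
!y && ((y <-> y) -> y) = 3/7 && 4/7 = 3/7
x && x = 6/7 && 6/7 = 6/7
!y = !4/7 = 3/7
(x && x) && !y = 6/7 && 3/7 = 3/7
(!y && ((y <-> y) -> y)) && ((x && x) && !y) = 3/7 && 3/7 = 3/7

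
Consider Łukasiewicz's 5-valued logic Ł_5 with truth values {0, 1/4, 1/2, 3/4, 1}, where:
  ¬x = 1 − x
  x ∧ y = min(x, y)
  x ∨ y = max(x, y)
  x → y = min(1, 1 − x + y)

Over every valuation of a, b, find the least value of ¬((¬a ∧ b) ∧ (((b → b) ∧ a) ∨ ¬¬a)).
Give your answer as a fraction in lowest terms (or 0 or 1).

1/2

Take a = 1/2, b = 1/2:
¬a = ¬1/2 = 1/2
¬a ∧ b = 1/2 ∧ 1/2 = 1/2
b → b = 1/2 → 1/2 = 1
(b → b) ∧ a = 1 ∧ 1/2 = 1/2
¬a = ¬1/2 = 1/2
¬¬a = ¬1/2 = 1/2
((b → b) ∧ a) ∨ ¬¬a = 1/2 ∨ 1/2 = 1/2
(¬a ∧ b) ∧ (((b → b) ∧ a) ∨ ¬¬a) = 1/2 ∧ 1/2 = 1/2
¬((¬a ∧ b) ∧ (((b → b) ∧ a) ∨ ¬¬a)) = ¬1/2 = 1/2
No assignment yields a value below 1/2, so this is the minimum.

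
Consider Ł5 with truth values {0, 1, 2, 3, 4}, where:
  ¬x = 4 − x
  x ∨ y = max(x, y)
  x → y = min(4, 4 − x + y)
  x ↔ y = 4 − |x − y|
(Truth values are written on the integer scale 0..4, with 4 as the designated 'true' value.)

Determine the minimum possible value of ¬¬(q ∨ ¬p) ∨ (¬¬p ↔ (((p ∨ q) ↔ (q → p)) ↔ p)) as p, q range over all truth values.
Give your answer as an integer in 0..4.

Take p = 2, q = 0:
¬p = ¬2 = 2
q ∨ ¬p = 0 ∨ 2 = 2
¬(q ∨ ¬p) = ¬2 = 2
¬¬(q ∨ ¬p) = ¬2 = 2
¬p = ¬2 = 2
¬¬p = ¬2 = 2
p ∨ q = 2 ∨ 0 = 2
q → p = 0 → 2 = 4
(p ∨ q) ↔ (q → p) = 2 ↔ 4 = 2
((p ∨ q) ↔ (q → p)) ↔ p = 2 ↔ 2 = 4
¬¬p ↔ (((p ∨ q) ↔ (q → p)) ↔ p) = 2 ↔ 4 = 2
¬¬(q ∨ ¬p) ∨ (¬¬p ↔ (((p ∨ q) ↔ (q → p)) ↔ p)) = 2 ∨ 2 = 2
No assignment yields a value below 2, so this is the minimum.

2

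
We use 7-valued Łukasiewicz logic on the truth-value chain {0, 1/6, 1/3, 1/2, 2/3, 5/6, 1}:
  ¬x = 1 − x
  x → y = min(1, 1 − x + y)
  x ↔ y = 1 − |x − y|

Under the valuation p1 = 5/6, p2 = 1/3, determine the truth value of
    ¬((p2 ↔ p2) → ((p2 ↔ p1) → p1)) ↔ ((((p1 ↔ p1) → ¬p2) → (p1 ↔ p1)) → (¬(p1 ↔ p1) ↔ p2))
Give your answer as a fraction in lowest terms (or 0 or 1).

1/3

p2 ↔ p2 = 1/3 ↔ 1/3 = 1
p2 ↔ p1 = 1/3 ↔ 5/6 = 1/2
(p2 ↔ p1) → p1 = 1/2 → 5/6 = 1
(p2 ↔ p2) → ((p2 ↔ p1) → p1) = 1 → 1 = 1
¬((p2 ↔ p2) → ((p2 ↔ p1) → p1)) = ¬1 = 0
p1 ↔ p1 = 5/6 ↔ 5/6 = 1
¬p2 = ¬1/3 = 2/3
(p1 ↔ p1) → ¬p2 = 1 → 2/3 = 2/3
p1 ↔ p1 = 5/6 ↔ 5/6 = 1
((p1 ↔ p1) → ¬p2) → (p1 ↔ p1) = 2/3 → 1 = 1
p1 ↔ p1 = 5/6 ↔ 5/6 = 1
¬(p1 ↔ p1) = ¬1 = 0
¬(p1 ↔ p1) ↔ p2 = 0 ↔ 1/3 = 2/3
(((p1 ↔ p1) → ¬p2) → (p1 ↔ p1)) → (¬(p1 ↔ p1) ↔ p2) = 1 → 2/3 = 2/3
¬((p2 ↔ p2) → ((p2 ↔ p1) → p1)) ↔ ((((p1 ↔ p1) → ¬p2) → (p1 ↔ p1)) → (¬(p1 ↔ p1) ↔ p2)) = 0 ↔ 2/3 = 1/3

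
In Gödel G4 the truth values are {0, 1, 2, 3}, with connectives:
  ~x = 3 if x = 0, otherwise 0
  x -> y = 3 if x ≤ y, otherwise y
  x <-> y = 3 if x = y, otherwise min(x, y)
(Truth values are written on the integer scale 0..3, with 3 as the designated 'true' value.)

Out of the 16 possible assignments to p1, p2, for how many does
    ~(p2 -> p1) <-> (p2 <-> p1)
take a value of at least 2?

p1 = 0, p2 = 0 ↦ 0  <
p1 = 0, p2 = 1 ↦ 0  <
p1 = 0, p2 = 2 ↦ 0  <
p1 = 0, p2 = 3 ↦ 0  <
p1 = 1, p2 = 0 ↦ 3  ≥
p1 = 1, p2 = 1 ↦ 0  <
p1 = 1, p2 = 2 ↦ 0  <
p1 = 1, p2 = 3 ↦ 0  <
p1 = 2, p2 = 0 ↦ 3  ≥
p1 = 2, p2 = 1 ↦ 0  <
p1 = 2, p2 = 2 ↦ 0  <
p1 = 2, p2 = 3 ↦ 0  <
p1 = 3, p2 = 0 ↦ 3  ≥
p1 = 3, p2 = 1 ↦ 0  <
p1 = 3, p2 = 2 ↦ 0  <
p1 = 3, p2 = 3 ↦ 0  <
So 3 of the 16 assignments meet the threshold.

3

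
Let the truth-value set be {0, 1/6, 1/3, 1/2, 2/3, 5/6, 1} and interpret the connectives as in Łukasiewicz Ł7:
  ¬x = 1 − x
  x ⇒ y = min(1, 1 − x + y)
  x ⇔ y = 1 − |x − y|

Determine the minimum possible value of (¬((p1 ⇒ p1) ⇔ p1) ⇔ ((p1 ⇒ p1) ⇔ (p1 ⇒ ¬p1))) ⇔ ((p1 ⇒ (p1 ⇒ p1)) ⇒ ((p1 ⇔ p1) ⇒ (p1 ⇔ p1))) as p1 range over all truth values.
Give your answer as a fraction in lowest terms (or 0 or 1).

Take p1 = 1/2:
p1 ⇒ p1 = 1/2 ⇒ 1/2 = 1
(p1 ⇒ p1) ⇔ p1 = 1 ⇔ 1/2 = 1/2
¬((p1 ⇒ p1) ⇔ p1) = ¬1/2 = 1/2
p1 ⇒ p1 = 1/2 ⇒ 1/2 = 1
¬p1 = ¬1/2 = 1/2
p1 ⇒ ¬p1 = 1/2 ⇒ 1/2 = 1
(p1 ⇒ p1) ⇔ (p1 ⇒ ¬p1) = 1 ⇔ 1 = 1
¬((p1 ⇒ p1) ⇔ p1) ⇔ ((p1 ⇒ p1) ⇔ (p1 ⇒ ¬p1)) = 1/2 ⇔ 1 = 1/2
p1 ⇒ p1 = 1/2 ⇒ 1/2 = 1
p1 ⇒ (p1 ⇒ p1) = 1/2 ⇒ 1 = 1
p1 ⇔ p1 = 1/2 ⇔ 1/2 = 1
p1 ⇔ p1 = 1/2 ⇔ 1/2 = 1
(p1 ⇔ p1) ⇒ (p1 ⇔ p1) = 1 ⇒ 1 = 1
(p1 ⇒ (p1 ⇒ p1)) ⇒ ((p1 ⇔ p1) ⇒ (p1 ⇔ p1)) = 1 ⇒ 1 = 1
(¬((p1 ⇒ p1) ⇔ p1) ⇔ ((p1 ⇒ p1) ⇔ (p1 ⇒ ¬p1))) ⇔ ((p1 ⇒ (p1 ⇒ p1)) ⇒ ((p1 ⇔ p1) ⇒ (p1 ⇔ p1))) = 1/2 ⇔ 1 = 1/2
No assignment yields a value below 1/2, so this is the minimum.

1/2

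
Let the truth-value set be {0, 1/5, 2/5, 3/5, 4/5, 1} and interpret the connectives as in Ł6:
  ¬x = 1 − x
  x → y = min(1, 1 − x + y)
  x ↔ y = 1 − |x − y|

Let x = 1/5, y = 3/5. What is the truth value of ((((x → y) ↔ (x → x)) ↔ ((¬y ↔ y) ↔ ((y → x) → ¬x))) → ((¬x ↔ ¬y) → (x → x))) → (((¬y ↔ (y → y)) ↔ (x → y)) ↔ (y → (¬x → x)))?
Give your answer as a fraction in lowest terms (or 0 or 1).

x → y = 1/5 → 3/5 = 1
x → x = 1/5 → 1/5 = 1
(x → y) ↔ (x → x) = 1 ↔ 1 = 1
¬y = ¬3/5 = 2/5
¬y ↔ y = 2/5 ↔ 3/5 = 4/5
y → x = 3/5 → 1/5 = 3/5
¬x = ¬1/5 = 4/5
(y → x) → ¬x = 3/5 → 4/5 = 1
(¬y ↔ y) ↔ ((y → x) → ¬x) = 4/5 ↔ 1 = 4/5
((x → y) ↔ (x → x)) ↔ ((¬y ↔ y) ↔ ((y → x) → ¬x)) = 1 ↔ 4/5 = 4/5
¬x = ¬1/5 = 4/5
¬y = ¬3/5 = 2/5
¬x ↔ ¬y = 4/5 ↔ 2/5 = 3/5
x → x = 1/5 → 1/5 = 1
(¬x ↔ ¬y) → (x → x) = 3/5 → 1 = 1
(((x → y) ↔ (x → x)) ↔ ((¬y ↔ y) ↔ ((y → x) → ¬x))) → ((¬x ↔ ¬y) → (x → x)) = 4/5 → 1 = 1
¬y = ¬3/5 = 2/5
y → y = 3/5 → 3/5 = 1
¬y ↔ (y → y) = 2/5 ↔ 1 = 2/5
x → y = 1/5 → 3/5 = 1
(¬y ↔ (y → y)) ↔ (x → y) = 2/5 ↔ 1 = 2/5
¬x = ¬1/5 = 4/5
¬x → x = 4/5 → 1/5 = 2/5
y → (¬x → x) = 3/5 → 2/5 = 4/5
((¬y ↔ (y → y)) ↔ (x → y)) ↔ (y → (¬x → x)) = 2/5 ↔ 4/5 = 3/5
((((x → y) ↔ (x → x)) ↔ ((¬y ↔ y) ↔ ((y → x) → ¬x))) → ((¬x ↔ ¬y) → (x → x))) → (((¬y ↔ (y → y)) ↔ (x → y)) ↔ (y → (¬x → x))) = 1 → 3/5 = 3/5

3/5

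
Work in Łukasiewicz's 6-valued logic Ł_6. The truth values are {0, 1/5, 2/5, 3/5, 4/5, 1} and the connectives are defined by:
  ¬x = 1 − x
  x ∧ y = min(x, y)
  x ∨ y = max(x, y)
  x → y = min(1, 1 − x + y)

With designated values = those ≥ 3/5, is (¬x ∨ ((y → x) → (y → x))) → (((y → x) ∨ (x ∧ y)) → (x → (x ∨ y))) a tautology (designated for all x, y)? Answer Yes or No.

At x = 1, y = 1/5, for instance:
¬x = ¬1 = 0
y → x = 1/5 → 1 = 1
y → x = 1/5 → 1 = 1
(y → x) → (y → x) = 1 → 1 = 1
¬x ∨ ((y → x) → (y → x)) = 0 ∨ 1 = 1
y → x = 1/5 → 1 = 1
x ∧ y = 1 ∧ 1/5 = 1/5
(y → x) ∨ (x ∧ y) = 1 ∨ 1/5 = 1
x ∨ y = 1 ∨ 1/5 = 1
x → (x ∨ y) = 1 → 1 = 1
((y → x) ∨ (x ∧ y)) → (x → (x ∨ y)) = 1 → 1 = 1
(¬x ∨ ((y → x) → (y → x))) → (((y → x) ∨ (x ∧ y)) → (x → (x ∨ y))) = 1 → 1 = 1
and checking the remaining 35 assignments likewise gives ≥ 3/5 in every case.

Yes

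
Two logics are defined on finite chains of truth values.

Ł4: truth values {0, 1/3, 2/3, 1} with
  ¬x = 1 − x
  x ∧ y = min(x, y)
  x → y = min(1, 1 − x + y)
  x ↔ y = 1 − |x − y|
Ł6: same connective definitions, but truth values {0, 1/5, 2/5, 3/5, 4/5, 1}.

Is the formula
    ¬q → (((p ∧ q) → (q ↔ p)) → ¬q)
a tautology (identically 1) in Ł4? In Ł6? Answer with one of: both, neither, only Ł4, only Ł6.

In Ł4: every assignment gives 1 — tautology.
In Ł6: every assignment gives 1 — tautology.

both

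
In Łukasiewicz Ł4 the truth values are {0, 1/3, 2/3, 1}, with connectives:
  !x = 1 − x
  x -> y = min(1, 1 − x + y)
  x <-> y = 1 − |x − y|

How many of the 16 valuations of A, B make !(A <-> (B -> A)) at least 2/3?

A = 0, B = 0 ↦ 1  ≥
A = 0, B = 1/3 ↦ 2/3  ≥
A = 0, B = 2/3 ↦ 1/3  <
A = 0, B = 1 ↦ 0  <
A = 1/3, B = 0 ↦ 2/3  ≥
A = 1/3, B = 1/3 ↦ 2/3  ≥
A = 1/3, B = 2/3 ↦ 1/3  <
A = 1/3, B = 1 ↦ 0  <
A = 2/3, B = 0 ↦ 1/3  <
A = 2/3, B = 1/3 ↦ 1/3  <
A = 2/3, B = 2/3 ↦ 1/3  <
A = 2/3, B = 1 ↦ 0  <
A = 1, B = 0 ↦ 0  <
A = 1, B = 1/3 ↦ 0  <
A = 1, B = 2/3 ↦ 0  <
A = 1, B = 1 ↦ 0  <
So 4 of the 16 assignments meet the threshold.

4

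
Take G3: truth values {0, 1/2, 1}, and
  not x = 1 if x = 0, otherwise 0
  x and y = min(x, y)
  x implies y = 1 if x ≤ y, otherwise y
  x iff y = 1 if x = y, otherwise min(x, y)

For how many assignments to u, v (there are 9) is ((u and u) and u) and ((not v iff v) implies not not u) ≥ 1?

3

u = 0, v = 0 ↦ 0  <
u = 0, v = 1/2 ↦ 0  <
u = 0, v = 1 ↦ 0  <
u = 1/2, v = 0 ↦ 1/2  <
u = 1/2, v = 1/2 ↦ 1/2  <
u = 1/2, v = 1 ↦ 1/2  <
u = 1, v = 0 ↦ 1  ≥
u = 1, v = 1/2 ↦ 1  ≥
u = 1, v = 1 ↦ 1  ≥
So 3 of the 9 assignments meet the threshold.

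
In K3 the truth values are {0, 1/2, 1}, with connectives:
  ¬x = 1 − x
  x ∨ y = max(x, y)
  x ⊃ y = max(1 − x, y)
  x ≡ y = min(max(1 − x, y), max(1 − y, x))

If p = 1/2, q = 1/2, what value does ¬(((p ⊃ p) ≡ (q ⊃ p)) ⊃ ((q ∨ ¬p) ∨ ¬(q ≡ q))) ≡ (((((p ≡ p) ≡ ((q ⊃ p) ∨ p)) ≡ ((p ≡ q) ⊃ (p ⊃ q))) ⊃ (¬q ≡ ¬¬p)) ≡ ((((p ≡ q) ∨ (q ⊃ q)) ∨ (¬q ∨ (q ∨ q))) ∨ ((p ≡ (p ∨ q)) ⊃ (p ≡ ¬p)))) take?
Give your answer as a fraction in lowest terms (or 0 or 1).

p ⊃ p = 1/2 ⊃ 1/2 = 1/2
q ⊃ p = 1/2 ⊃ 1/2 = 1/2
(p ⊃ p) ≡ (q ⊃ p) = 1/2 ≡ 1/2 = 1/2
¬p = ¬1/2 = 1/2
q ∨ ¬p = 1/2 ∨ 1/2 = 1/2
q ≡ q = 1/2 ≡ 1/2 = 1/2
¬(q ≡ q) = ¬1/2 = 1/2
(q ∨ ¬p) ∨ ¬(q ≡ q) = 1/2 ∨ 1/2 = 1/2
((p ⊃ p) ≡ (q ⊃ p)) ⊃ ((q ∨ ¬p) ∨ ¬(q ≡ q)) = 1/2 ⊃ 1/2 = 1/2
¬(((p ⊃ p) ≡ (q ⊃ p)) ⊃ ((q ∨ ¬p) ∨ ¬(q ≡ q))) = ¬1/2 = 1/2
p ≡ p = 1/2 ≡ 1/2 = 1/2
q ⊃ p = 1/2 ⊃ 1/2 = 1/2
(q ⊃ p) ∨ p = 1/2 ∨ 1/2 = 1/2
(p ≡ p) ≡ ((q ⊃ p) ∨ p) = 1/2 ≡ 1/2 = 1/2
p ≡ q = 1/2 ≡ 1/2 = 1/2
p ⊃ q = 1/2 ⊃ 1/2 = 1/2
(p ≡ q) ⊃ (p ⊃ q) = 1/2 ⊃ 1/2 = 1/2
((p ≡ p) ≡ ((q ⊃ p) ∨ p)) ≡ ((p ≡ q) ⊃ (p ⊃ q)) = 1/2 ≡ 1/2 = 1/2
¬q = ¬1/2 = 1/2
¬p = ¬1/2 = 1/2
¬¬p = ¬1/2 = 1/2
¬q ≡ ¬¬p = 1/2 ≡ 1/2 = 1/2
(((p ≡ p) ≡ ((q ⊃ p) ∨ p)) ≡ ((p ≡ q) ⊃ (p ⊃ q))) ⊃ (¬q ≡ ¬¬p) = 1/2 ⊃ 1/2 = 1/2
p ≡ q = 1/2 ≡ 1/2 = 1/2
q ⊃ q = 1/2 ⊃ 1/2 = 1/2
(p ≡ q) ∨ (q ⊃ q) = 1/2 ∨ 1/2 = 1/2
¬q = ¬1/2 = 1/2
q ∨ q = 1/2 ∨ 1/2 = 1/2
¬q ∨ (q ∨ q) = 1/2 ∨ 1/2 = 1/2
((p ≡ q) ∨ (q ⊃ q)) ∨ (¬q ∨ (q ∨ q)) = 1/2 ∨ 1/2 = 1/2
p ∨ q = 1/2 ∨ 1/2 = 1/2
p ≡ (p ∨ q) = 1/2 ≡ 1/2 = 1/2
¬p = ¬1/2 = 1/2
p ≡ ¬p = 1/2 ≡ 1/2 = 1/2
(p ≡ (p ∨ q)) ⊃ (p ≡ ¬p) = 1/2 ⊃ 1/2 = 1/2
(((p ≡ q) ∨ (q ⊃ q)) ∨ (¬q ∨ (q ∨ q))) ∨ ((p ≡ (p ∨ q)) ⊃ (p ≡ ¬p)) = 1/2 ∨ 1/2 = 1/2
((((p ≡ p) ≡ ((q ⊃ p) ∨ p)) ≡ ((p ≡ q) ⊃ (p ⊃ q))) ⊃ (¬q ≡ ¬¬p)) ≡ ((((p ≡ q) ∨ (q ⊃ q)) ∨ (¬q ∨ (q ∨ q))) ∨ ((p ≡ (p ∨ q)) ⊃ (p ≡ ¬p))) = 1/2 ≡ 1/2 = 1/2
¬(((p ⊃ p) ≡ (q ⊃ p)) ⊃ ((q ∨ ¬p) ∨ ¬(q ≡ q))) ≡ (((((p ≡ p) ≡ ((q ⊃ p) ∨ p)) ≡ ((p ≡ q) ⊃ (p ⊃ q))) ⊃ (¬q ≡ ¬¬p)) ≡ ((((p ≡ q) ∨ (q ⊃ q)) ∨ (¬q ∨ (q ∨ q))) ∨ ((p ≡ (p ∨ q)) ⊃ (p ≡ ¬p)))) = 1/2 ≡ 1/2 = 1/2

1/2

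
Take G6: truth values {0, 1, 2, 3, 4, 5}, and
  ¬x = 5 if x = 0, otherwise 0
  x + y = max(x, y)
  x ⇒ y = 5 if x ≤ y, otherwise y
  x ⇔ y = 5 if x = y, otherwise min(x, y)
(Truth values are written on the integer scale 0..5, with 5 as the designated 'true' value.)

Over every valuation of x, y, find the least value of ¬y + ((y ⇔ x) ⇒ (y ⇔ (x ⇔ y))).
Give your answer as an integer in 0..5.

Take x = 1, y = 1:
¬y = ¬1 = 0
y ⇔ x = 1 ⇔ 1 = 5
x ⇔ y = 1 ⇔ 1 = 5
y ⇔ (x ⇔ y) = 1 ⇔ 5 = 1
(y ⇔ x) ⇒ (y ⇔ (x ⇔ y)) = 5 ⇒ 1 = 1
¬y + ((y ⇔ x) ⇒ (y ⇔ (x ⇔ y))) = 0 + 1 = 1
No assignment yields a value below 1, so this is the minimum.

1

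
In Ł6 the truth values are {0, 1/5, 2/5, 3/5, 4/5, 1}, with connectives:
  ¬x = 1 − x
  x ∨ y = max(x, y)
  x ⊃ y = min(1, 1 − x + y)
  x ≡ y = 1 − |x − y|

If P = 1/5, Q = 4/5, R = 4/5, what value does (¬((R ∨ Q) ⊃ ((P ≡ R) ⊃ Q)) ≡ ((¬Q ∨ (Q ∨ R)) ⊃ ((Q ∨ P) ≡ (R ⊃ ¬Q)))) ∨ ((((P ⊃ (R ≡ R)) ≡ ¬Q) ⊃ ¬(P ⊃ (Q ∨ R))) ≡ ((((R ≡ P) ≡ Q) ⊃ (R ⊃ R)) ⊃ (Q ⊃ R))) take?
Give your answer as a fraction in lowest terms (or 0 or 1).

4/5

R ∨ Q = 4/5 ∨ 4/5 = 4/5
P ≡ R = 1/5 ≡ 4/5 = 2/5
(P ≡ R) ⊃ Q = 2/5 ⊃ 4/5 = 1
(R ∨ Q) ⊃ ((P ≡ R) ⊃ Q) = 4/5 ⊃ 1 = 1
¬((R ∨ Q) ⊃ ((P ≡ R) ⊃ Q)) = ¬1 = 0
¬Q = ¬4/5 = 1/5
Q ∨ R = 4/5 ∨ 4/5 = 4/5
¬Q ∨ (Q ∨ R) = 1/5 ∨ 4/5 = 4/5
Q ∨ P = 4/5 ∨ 1/5 = 4/5
¬Q = ¬4/5 = 1/5
R ⊃ ¬Q = 4/5 ⊃ 1/5 = 2/5
(Q ∨ P) ≡ (R ⊃ ¬Q) = 4/5 ≡ 2/5 = 3/5
(¬Q ∨ (Q ∨ R)) ⊃ ((Q ∨ P) ≡ (R ⊃ ¬Q)) = 4/5 ⊃ 3/5 = 4/5
¬((R ∨ Q) ⊃ ((P ≡ R) ⊃ Q)) ≡ ((¬Q ∨ (Q ∨ R)) ⊃ ((Q ∨ P) ≡ (R ⊃ ¬Q))) = 0 ≡ 4/5 = 1/5
R ≡ R = 4/5 ≡ 4/5 = 1
P ⊃ (R ≡ R) = 1/5 ⊃ 1 = 1
¬Q = ¬4/5 = 1/5
(P ⊃ (R ≡ R)) ≡ ¬Q = 1 ≡ 1/5 = 1/5
Q ∨ R = 4/5 ∨ 4/5 = 4/5
P ⊃ (Q ∨ R) = 1/5 ⊃ 4/5 = 1
¬(P ⊃ (Q ∨ R)) = ¬1 = 0
((P ⊃ (R ≡ R)) ≡ ¬Q) ⊃ ¬(P ⊃ (Q ∨ R)) = 1/5 ⊃ 0 = 4/5
R ≡ P = 4/5 ≡ 1/5 = 2/5
(R ≡ P) ≡ Q = 2/5 ≡ 4/5 = 3/5
R ⊃ R = 4/5 ⊃ 4/5 = 1
((R ≡ P) ≡ Q) ⊃ (R ⊃ R) = 3/5 ⊃ 1 = 1
Q ⊃ R = 4/5 ⊃ 4/5 = 1
(((R ≡ P) ≡ Q) ⊃ (R ⊃ R)) ⊃ (Q ⊃ R) = 1 ⊃ 1 = 1
(((P ⊃ (R ≡ R)) ≡ ¬Q) ⊃ ¬(P ⊃ (Q ∨ R))) ≡ ((((R ≡ P) ≡ Q) ⊃ (R ⊃ R)) ⊃ (Q ⊃ R)) = 4/5 ≡ 1 = 4/5
(¬((R ∨ Q) ⊃ ((P ≡ R) ⊃ Q)) ≡ ((¬Q ∨ (Q ∨ R)) ⊃ ((Q ∨ P) ≡ (R ⊃ ¬Q)))) ∨ ((((P ⊃ (R ≡ R)) ≡ ¬Q) ⊃ ¬(P ⊃ (Q ∨ R))) ≡ ((((R ≡ P) ≡ Q) ⊃ (R ⊃ R)) ⊃ (Q ⊃ R))) = 1/5 ∨ 4/5 = 4/5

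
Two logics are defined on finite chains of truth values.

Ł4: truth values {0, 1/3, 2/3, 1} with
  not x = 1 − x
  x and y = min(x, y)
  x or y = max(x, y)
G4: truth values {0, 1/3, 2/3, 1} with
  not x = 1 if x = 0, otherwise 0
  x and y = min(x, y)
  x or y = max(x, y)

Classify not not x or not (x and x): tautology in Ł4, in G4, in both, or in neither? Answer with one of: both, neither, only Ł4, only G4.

only G4

In Ł4: at x = 1/3 the value is 2/3 — not a tautology.
In G4: every assignment gives 1 — tautology.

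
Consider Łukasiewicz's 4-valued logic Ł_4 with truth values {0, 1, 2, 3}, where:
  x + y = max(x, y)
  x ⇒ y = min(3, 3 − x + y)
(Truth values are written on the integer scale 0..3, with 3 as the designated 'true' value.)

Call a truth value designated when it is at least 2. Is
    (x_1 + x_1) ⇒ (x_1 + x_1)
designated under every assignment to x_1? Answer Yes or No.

x_1 = 0 ↦ 3
x_1 = 1 ↦ 3
x_1 = 2 ↦ 3
x_1 = 3 ↦ 3
Every assignment gives a value ≥ 2.

Yes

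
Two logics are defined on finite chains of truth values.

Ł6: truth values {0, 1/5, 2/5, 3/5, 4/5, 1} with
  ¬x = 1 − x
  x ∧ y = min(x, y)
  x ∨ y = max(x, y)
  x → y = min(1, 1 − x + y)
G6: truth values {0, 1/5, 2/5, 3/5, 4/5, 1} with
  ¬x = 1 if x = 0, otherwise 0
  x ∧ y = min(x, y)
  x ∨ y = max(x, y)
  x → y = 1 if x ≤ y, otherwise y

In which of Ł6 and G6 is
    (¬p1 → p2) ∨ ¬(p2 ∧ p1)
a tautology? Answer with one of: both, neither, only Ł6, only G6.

In Ł6: at p1 = 1/5, p2 = 1/5 the value is 4/5 — not a tautology.
In G6: every assignment gives 1 — tautology.

only G6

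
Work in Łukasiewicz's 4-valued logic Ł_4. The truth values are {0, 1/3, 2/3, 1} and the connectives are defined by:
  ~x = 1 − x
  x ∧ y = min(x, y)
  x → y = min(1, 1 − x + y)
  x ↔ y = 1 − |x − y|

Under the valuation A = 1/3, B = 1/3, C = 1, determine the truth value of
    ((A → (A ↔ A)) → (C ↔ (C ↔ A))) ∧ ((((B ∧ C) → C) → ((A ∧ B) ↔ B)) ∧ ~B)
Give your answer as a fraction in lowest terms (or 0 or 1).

1/3

A ↔ A = 1/3 ↔ 1/3 = 1
A → (A ↔ A) = 1/3 → 1 = 1
C ↔ A = 1 ↔ 1/3 = 1/3
C ↔ (C ↔ A) = 1 ↔ 1/3 = 1/3
(A → (A ↔ A)) → (C ↔ (C ↔ A)) = 1 → 1/3 = 1/3
B ∧ C = 1/3 ∧ 1 = 1/3
(B ∧ C) → C = 1/3 → 1 = 1
A ∧ B = 1/3 ∧ 1/3 = 1/3
(A ∧ B) ↔ B = 1/3 ↔ 1/3 = 1
((B ∧ C) → C) → ((A ∧ B) ↔ B) = 1 → 1 = 1
~B = ~1/3 = 2/3
(((B ∧ C) → C) → ((A ∧ B) ↔ B)) ∧ ~B = 1 ∧ 2/3 = 2/3
((A → (A ↔ A)) → (C ↔ (C ↔ A))) ∧ ((((B ∧ C) → C) → ((A ∧ B) ↔ B)) ∧ ~B) = 1/3 ∧ 2/3 = 1/3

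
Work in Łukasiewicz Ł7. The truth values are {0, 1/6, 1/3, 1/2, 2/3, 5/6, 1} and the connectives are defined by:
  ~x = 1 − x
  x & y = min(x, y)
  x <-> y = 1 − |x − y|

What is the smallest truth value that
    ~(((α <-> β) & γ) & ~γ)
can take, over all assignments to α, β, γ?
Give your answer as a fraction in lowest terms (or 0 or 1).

1/2

Take α = 0, β = 0, γ = 1/2:
α <-> β = 0 <-> 0 = 1
(α <-> β) & γ = 1 & 1/2 = 1/2
~γ = ~1/2 = 1/2
((α <-> β) & γ) & ~γ = 1/2 & 1/2 = 1/2
~(((α <-> β) & γ) & ~γ) = ~1/2 = 1/2
No assignment yields a value below 1/2, so this is the minimum.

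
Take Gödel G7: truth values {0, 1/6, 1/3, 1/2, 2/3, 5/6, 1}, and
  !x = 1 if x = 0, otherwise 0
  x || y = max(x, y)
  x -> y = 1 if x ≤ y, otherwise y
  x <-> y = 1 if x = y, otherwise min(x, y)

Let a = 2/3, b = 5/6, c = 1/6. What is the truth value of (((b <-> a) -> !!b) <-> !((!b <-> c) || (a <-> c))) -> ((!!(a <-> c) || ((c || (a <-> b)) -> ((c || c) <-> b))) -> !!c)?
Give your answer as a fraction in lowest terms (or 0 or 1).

1

b <-> a = 5/6 <-> 2/3 = 2/3
!b = !5/6 = 0
!!b = !0 = 1
(b <-> a) -> !!b = 2/3 -> 1 = 1
!b = !5/6 = 0
!b <-> c = 0 <-> 1/6 = 0
a <-> c = 2/3 <-> 1/6 = 1/6
(!b <-> c) || (a <-> c) = 0 || 1/6 = 1/6
!((!b <-> c) || (a <-> c)) = !1/6 = 0
((b <-> a) -> !!b) <-> !((!b <-> c) || (a <-> c)) = 1 <-> 0 = 0
a <-> c = 2/3 <-> 1/6 = 1/6
!(a <-> c) = !1/6 = 0
!!(a <-> c) = !0 = 1
a <-> b = 2/3 <-> 5/6 = 2/3
c || (a <-> b) = 1/6 || 2/3 = 2/3
c || c = 1/6 || 1/6 = 1/6
(c || c) <-> b = 1/6 <-> 5/6 = 1/6
(c || (a <-> b)) -> ((c || c) <-> b) = 2/3 -> 1/6 = 1/6
!!(a <-> c) || ((c || (a <-> b)) -> ((c || c) <-> b)) = 1 || 1/6 = 1
!c = !1/6 = 0
!!c = !0 = 1
(!!(a <-> c) || ((c || (a <-> b)) -> ((c || c) <-> b))) -> !!c = 1 -> 1 = 1
(((b <-> a) -> !!b) <-> !((!b <-> c) || (a <-> c))) -> ((!!(a <-> c) || ((c || (a <-> b)) -> ((c || c) <-> b))) -> !!c) = 0 -> 1 = 1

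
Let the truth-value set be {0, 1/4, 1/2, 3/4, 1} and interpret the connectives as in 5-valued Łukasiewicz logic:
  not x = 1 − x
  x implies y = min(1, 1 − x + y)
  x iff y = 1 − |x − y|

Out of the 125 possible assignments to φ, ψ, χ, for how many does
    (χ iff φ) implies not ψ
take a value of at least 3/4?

value 1: 65 assignments (counts)
value 3/4: 23 assignments (counts)
value 1/2: 19 assignments
value 1/4: 13 assignments
value 0: 5 assignments
So 88 of the 125 assignments meet the threshold.

88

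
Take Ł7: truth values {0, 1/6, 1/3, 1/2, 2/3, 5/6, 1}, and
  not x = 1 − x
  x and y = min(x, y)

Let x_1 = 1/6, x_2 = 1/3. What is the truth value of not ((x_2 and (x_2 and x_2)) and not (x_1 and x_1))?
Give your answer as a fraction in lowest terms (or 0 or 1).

2/3

x_2 and x_2 = 1/3 and 1/3 = 1/3
x_2 and (x_2 and x_2) = 1/3 and 1/3 = 1/3
x_1 and x_1 = 1/6 and 1/6 = 1/6
not (x_1 and x_1) = not 1/6 = 5/6
(x_2 and (x_2 and x_2)) and not (x_1 and x_1) = 1/3 and 5/6 = 1/3
not ((x_2 and (x_2 and x_2)) and not (x_1 and x_1)) = not 1/3 = 2/3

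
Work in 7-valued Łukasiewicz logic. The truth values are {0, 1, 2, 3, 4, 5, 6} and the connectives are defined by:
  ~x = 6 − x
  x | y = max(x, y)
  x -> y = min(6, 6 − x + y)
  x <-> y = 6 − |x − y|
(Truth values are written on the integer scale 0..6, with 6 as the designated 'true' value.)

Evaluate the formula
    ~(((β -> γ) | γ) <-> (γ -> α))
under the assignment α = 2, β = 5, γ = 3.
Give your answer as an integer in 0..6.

β -> γ = 5 -> 3 = 4
(β -> γ) | γ = 4 | 3 = 4
γ -> α = 3 -> 2 = 5
((β -> γ) | γ) <-> (γ -> α) = 4 <-> 5 = 5
~(((β -> γ) | γ) <-> (γ -> α)) = ~5 = 1

1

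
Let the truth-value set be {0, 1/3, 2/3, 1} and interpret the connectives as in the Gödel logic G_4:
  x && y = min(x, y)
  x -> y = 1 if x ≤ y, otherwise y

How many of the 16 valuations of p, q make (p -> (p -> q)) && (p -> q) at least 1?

10

p = 0, q = 0 ↦ 1  ≥
p = 0, q = 1/3 ↦ 1  ≥
p = 0, q = 2/3 ↦ 1  ≥
p = 0, q = 1 ↦ 1  ≥
p = 1/3, q = 0 ↦ 0  <
p = 1/3, q = 1/3 ↦ 1  ≥
p = 1/3, q = 2/3 ↦ 1  ≥
p = 1/3, q = 1 ↦ 1  ≥
p = 2/3, q = 0 ↦ 0  <
p = 2/3, q = 1/3 ↦ 1/3  <
p = 2/3, q = 2/3 ↦ 1  ≥
p = 2/3, q = 1 ↦ 1  ≥
p = 1, q = 0 ↦ 0  <
p = 1, q = 1/3 ↦ 1/3  <
p = 1, q = 2/3 ↦ 2/3  <
p = 1, q = 1 ↦ 1  ≥
So 10 of the 16 assignments meet the threshold.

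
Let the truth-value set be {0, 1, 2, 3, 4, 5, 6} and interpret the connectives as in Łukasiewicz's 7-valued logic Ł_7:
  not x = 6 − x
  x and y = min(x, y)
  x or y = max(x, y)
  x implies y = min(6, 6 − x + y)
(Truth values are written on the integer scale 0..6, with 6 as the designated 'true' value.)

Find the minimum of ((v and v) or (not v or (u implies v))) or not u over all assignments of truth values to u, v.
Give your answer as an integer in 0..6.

3

Take u = 6, v = 3:
v and v = 3 and 3 = 3
not v = not 3 = 3
u implies v = 6 implies 3 = 3
not v or (u implies v) = 3 or 3 = 3
(v and v) or (not v or (u implies v)) = 3 or 3 = 3
not u = not 6 = 0
((v and v) or (not v or (u implies v))) or not u = 3 or 0 = 3
No assignment yields a value below 3, so this is the minimum.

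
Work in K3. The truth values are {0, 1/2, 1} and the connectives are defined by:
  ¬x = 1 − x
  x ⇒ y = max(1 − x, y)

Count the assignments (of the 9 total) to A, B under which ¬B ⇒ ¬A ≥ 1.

A = 0, B = 0 ↦ 1  ≥
A = 0, B = 1/2 ↦ 1  ≥
A = 0, B = 1 ↦ 1  ≥
A = 1/2, B = 0 ↦ 1/2  <
A = 1/2, B = 1/2 ↦ 1/2  <
A = 1/2, B = 1 ↦ 1  ≥
A = 1, B = 0 ↦ 0  <
A = 1, B = 1/2 ↦ 1/2  <
A = 1, B = 1 ↦ 1  ≥
So 5 of the 9 assignments meet the threshold.

5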